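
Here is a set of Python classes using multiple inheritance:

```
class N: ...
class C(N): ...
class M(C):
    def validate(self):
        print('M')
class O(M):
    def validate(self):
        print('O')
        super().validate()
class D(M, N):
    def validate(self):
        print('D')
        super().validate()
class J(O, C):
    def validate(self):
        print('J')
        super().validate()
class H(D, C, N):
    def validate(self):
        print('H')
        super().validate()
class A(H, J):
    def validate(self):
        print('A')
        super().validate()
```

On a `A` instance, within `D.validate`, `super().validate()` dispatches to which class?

L[A] = A + merge(L[H], L[J], [H J])
  take H:  [H D M C N object] + [J O M C N object] + [H J]
  take D:  [D M C N object] + [J O M C N object] + [J]
  take J:  [M C N object] + [J O M C N object] + [J]
  take O:  [M C N object] + [O M C N object]
  take M:  [M C N object] + [M C N object]
  take C:  [C N object] + [C N object]
  take N:  [N object] + [N object]
  take object:  [object] + [object]
MRO: A H D J O M C N object
super() in D.validate on a A instance goes to the class after D in A's MRO: J.

J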